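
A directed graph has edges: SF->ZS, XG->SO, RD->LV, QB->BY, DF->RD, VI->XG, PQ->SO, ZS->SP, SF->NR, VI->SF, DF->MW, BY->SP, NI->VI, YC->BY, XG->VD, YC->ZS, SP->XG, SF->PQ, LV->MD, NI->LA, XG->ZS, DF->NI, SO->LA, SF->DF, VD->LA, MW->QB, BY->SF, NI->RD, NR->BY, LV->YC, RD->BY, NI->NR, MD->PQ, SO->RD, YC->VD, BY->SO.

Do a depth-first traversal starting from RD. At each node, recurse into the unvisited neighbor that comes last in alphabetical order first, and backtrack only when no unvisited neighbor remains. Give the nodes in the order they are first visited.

RD LV YC ZS SP XG VD LA SO BY SF PQ NR DF NI VI MW QB MD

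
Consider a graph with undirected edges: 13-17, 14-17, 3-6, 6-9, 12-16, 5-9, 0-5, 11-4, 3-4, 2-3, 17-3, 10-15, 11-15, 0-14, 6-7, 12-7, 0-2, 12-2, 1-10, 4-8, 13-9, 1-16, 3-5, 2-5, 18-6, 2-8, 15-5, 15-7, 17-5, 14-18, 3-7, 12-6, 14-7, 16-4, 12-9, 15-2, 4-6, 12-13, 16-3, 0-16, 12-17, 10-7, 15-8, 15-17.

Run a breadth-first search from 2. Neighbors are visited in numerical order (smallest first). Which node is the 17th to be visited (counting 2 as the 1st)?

Visit 2; enqueue 0, 3, 5, 8, 12, 15 → queue [0, 3, 5, 8, 12, 15]
Visit 0; enqueue 14, 16 → queue [3, 5, 8, 12, 15, 14, 16]
Visit 3; enqueue 4, 6, 7, 17 → queue [5, 8, 12, 15, 14, 16, 4, 6, 7, 17]
Visit 5; enqueue 9 → queue [8, 12, 15, 14, 16, 4, 6, 7, 17, 9]
Visit 8 → queue [12, 15, 14, 16, 4, 6, 7, 17, 9]
Visit 12; enqueue 13 → queue [15, 14, 16, 4, 6, 7, 17, 9, 13]
Visit 15; enqueue 10, 11 → queue [14, 16, 4, 6, 7, 17, 9, 13, 10, 11]
Visit 14; enqueue 18 → queue [16, 4, 6, 7, 17, 9, 13, 10, 11, 18]
Visit 16; enqueue 1 → queue [4, 6, 7, 17, 9, 13, 10, 11, 18, 1]
Visit 4 → queue [6, 7, 17, 9, 13, 10, 11, 18, 1]
Visit 6 → queue [7, 17, 9, 13, 10, 11, 18, 1]
Visit 7 → queue [17, 9, 13, 10, 11, 18, 1]
Visit 17 → queue [9, 13, 10, 11, 18, 1]
Visit 9 → queue [13, 10, 11, 18, 1]
Visit 13 → queue [10, 11, 18, 1]
Visit 10 → queue [11, 18, 1]
Visit 11 → queue [18, 1]
Visit 18 → queue [1]
Visit 1 → queue []

Visit order: 2, 0, 3, 5, 8, 12, 15, 14, 16, 4, 6, 7, 17, 9, 13, 10, 11, 18, 1

11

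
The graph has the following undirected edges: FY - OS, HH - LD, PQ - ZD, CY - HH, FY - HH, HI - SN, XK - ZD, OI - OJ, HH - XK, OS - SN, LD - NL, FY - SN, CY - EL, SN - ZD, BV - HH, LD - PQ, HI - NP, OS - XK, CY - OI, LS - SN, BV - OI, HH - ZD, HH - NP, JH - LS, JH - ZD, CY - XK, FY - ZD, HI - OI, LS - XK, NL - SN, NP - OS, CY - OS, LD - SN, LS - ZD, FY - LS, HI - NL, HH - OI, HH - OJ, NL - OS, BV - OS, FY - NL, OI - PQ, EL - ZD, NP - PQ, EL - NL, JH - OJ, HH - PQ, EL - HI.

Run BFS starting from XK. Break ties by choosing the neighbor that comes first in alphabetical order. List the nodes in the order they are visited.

XK, CY, HH, LS, OS, ZD, EL, OI, BV, FY, LD, NP, OJ, PQ, JH, SN, NL, HI

Visit XK; enqueue CY, HH, LS, OS, ZD → queue [CY, HH, LS, OS, ZD]
Visit CY; enqueue EL, OI → queue [HH, LS, OS, ZD, EL, OI]
Visit HH; enqueue BV, FY, LD, NP, OJ, PQ → queue [LS, OS, ZD, EL, OI, BV, FY, LD, NP, OJ, PQ]
Visit LS; enqueue JH, SN → queue [OS, ZD, EL, OI, BV, FY, LD, NP, OJ, PQ, JH, SN]
Visit OS; enqueue NL → queue [ZD, EL, OI, BV, FY, LD, NP, OJ, PQ, JH, SN, NL]
Visit ZD → queue [EL, OI, BV, FY, LD, NP, OJ, PQ, JH, SN, NL]
Visit EL; enqueue HI → queue [OI, BV, FY, LD, NP, OJ, PQ, JH, SN, NL, HI]
Visit OI → queue [BV, FY, LD, NP, OJ, PQ, JH, SN, NL, HI]
Visit BV → queue [FY, LD, NP, OJ, PQ, JH, SN, NL, HI]
Visit FY → queue [LD, NP, OJ, PQ, JH, SN, NL, HI]
Visit LD → queue [NP, OJ, PQ, JH, SN, NL, HI]
Visit NP → queue [OJ, PQ, JH, SN, NL, HI]
Visit OJ → queue [PQ, JH, SN, NL, HI]
Visit PQ → queue [JH, SN, NL, HI]
Visit JH → queue [SN, NL, HI]
Visit SN → queue [NL, HI]
Visit NL → queue [HI]
Visit HI → queue []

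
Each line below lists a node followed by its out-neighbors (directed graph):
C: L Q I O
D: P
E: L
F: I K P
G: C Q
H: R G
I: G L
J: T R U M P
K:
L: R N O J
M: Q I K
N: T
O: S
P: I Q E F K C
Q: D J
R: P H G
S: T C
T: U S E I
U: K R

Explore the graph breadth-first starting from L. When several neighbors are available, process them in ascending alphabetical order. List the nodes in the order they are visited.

L, J, N, O, R, M, P, T, U, S, G, H, I, K, Q, C, E, F, D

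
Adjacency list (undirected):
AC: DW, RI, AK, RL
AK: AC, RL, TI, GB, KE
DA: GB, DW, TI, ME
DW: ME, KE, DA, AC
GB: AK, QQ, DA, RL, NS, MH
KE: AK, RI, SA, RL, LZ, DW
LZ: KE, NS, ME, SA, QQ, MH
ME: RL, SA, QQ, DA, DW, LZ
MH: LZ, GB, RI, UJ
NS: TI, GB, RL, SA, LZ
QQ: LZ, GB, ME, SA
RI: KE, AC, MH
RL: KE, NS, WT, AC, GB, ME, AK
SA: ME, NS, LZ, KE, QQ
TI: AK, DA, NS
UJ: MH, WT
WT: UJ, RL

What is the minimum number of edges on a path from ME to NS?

Level 0: ME
Level 1: DA, DW, LZ, QQ, RL, SA
Level 2: AC, AK, GB, KE, MH, NS, TI, WT
Level 3: RI, UJ
NS first appears at level 2.

2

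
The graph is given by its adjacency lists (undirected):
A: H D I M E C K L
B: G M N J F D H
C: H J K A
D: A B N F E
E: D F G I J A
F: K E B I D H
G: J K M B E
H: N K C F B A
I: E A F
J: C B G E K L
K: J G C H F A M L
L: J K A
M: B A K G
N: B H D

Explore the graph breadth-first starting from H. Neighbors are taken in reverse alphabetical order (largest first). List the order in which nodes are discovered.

Visit H; enqueue N, K, F, C, B, A → queue [N, K, F, C, B, A]
Visit N; enqueue D → queue [K, F, C, B, A, D]
Visit K; enqueue M, L, J, G → queue [F, C, B, A, D, M, L, J, G]
Visit F; enqueue I, E → queue [C, B, A, D, M, L, J, G, I, E]
Visit C → queue [B, A, D, M, L, J, G, I, E]
Visit B → queue [A, D, M, L, J, G, I, E]
Visit A → queue [D, M, L, J, G, I, E]
Visit D → queue [M, L, J, G, I, E]
Visit M → queue [L, J, G, I, E]
Visit L → queue [J, G, I, E]
Visit J → queue [G, I, E]
Visit G → queue [I, E]
Visit I → queue [E]
Visit E → queue []

H N K F C B A D M L J G I E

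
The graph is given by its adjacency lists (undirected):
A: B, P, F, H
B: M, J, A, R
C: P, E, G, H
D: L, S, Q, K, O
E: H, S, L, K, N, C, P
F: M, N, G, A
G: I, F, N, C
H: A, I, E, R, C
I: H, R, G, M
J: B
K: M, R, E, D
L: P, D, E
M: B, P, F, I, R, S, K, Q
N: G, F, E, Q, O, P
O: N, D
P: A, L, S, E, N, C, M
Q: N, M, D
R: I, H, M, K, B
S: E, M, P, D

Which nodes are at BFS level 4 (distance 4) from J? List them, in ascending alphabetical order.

C, D, E, G, L, N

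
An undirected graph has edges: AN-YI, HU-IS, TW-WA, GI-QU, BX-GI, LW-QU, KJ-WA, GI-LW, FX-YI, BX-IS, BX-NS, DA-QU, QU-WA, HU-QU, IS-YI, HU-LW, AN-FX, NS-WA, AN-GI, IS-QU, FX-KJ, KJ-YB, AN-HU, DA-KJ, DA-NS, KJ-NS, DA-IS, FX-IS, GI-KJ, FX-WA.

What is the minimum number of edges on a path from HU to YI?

2

Level 0: HU
Level 1: AN, IS, LW, QU
Level 2: BX, DA, FX, GI, WA, YI
Level 3: KJ, NS, TW
Level 4: YB
YI first appears at level 2.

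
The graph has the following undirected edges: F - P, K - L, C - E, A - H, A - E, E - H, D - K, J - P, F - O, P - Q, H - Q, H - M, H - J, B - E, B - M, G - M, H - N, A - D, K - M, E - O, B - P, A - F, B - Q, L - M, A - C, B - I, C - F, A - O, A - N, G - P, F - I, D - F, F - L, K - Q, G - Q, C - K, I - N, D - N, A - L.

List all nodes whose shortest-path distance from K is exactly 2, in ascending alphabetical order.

A, B, E, F, G, H, N, P

Level 0: K
Level 1: C, D, L, M, Q
Level 2: A, B, E, F, G, H, N, P
Level 3: I, J, O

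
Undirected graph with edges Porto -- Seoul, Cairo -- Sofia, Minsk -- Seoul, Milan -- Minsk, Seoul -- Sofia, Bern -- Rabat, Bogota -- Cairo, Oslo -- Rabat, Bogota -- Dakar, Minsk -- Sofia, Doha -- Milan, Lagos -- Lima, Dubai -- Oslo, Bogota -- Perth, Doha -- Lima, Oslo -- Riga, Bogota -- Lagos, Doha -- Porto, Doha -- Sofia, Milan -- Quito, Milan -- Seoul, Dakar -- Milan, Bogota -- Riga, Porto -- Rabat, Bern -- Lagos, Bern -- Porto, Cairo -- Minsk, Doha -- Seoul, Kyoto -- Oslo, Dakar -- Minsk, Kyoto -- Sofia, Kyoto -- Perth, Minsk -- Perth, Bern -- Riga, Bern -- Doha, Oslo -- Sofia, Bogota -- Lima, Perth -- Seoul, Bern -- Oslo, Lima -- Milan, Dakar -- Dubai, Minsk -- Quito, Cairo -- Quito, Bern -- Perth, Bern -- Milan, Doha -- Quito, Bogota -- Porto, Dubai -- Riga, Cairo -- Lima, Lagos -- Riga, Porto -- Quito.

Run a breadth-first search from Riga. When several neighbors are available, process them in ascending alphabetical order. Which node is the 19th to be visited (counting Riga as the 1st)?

Minsk

Visit Riga; enqueue Bern, Bogota, Dubai, Lagos, Oslo → queue [Bern, Bogota, Dubai, Lagos, Oslo]
Visit Bern; enqueue Doha, Milan, Perth, Porto, Rabat → queue [Bogota, Dubai, Lagos, Oslo, Doha, Milan, Perth, Porto, Rabat]
Visit Bogota; enqueue Cairo, Dakar, Lima → queue [Dubai, Lagos, Oslo, Doha, Milan, Perth, Porto, Rabat, Cairo, Dakar, Lima]
Visit Dubai → queue [Lagos, Oslo, Doha, Milan, Perth, Porto, Rabat, Cairo, Dakar, Lima]
Visit Lagos → queue [Oslo, Doha, Milan, Perth, Porto, Rabat, Cairo, Dakar, Lima]
Visit Oslo; enqueue Kyoto, Sofia → queue [Doha, Milan, Perth, Porto, Rabat, Cairo, Dakar, Lima, Kyoto, Sofia]
Visit Doha; enqueue Quito, Seoul → queue [Milan, Perth, Porto, Rabat, Cairo, Dakar, Lima, Kyoto, Sofia, Quito, Seoul]
Visit Milan; enqueue Minsk → queue [Perth, Porto, Rabat, Cairo, Dakar, Lima, Kyoto, Sofia, Quito, Seoul, Minsk]
Visit Perth → queue [Porto, Rabat, Cairo, Dakar, Lima, Kyoto, Sofia, Quito, Seoul, Minsk]
Visit Porto → queue [Rabat, Cairo, Dakar, Lima, Kyoto, Sofia, Quito, Seoul, Minsk]
Visit Rabat → queue [Cairo, Dakar, Lima, Kyoto, Sofia, Quito, Seoul, Minsk]
Visit Cairo → queue [Dakar, Lima, Kyoto, Sofia, Quito, Seoul, Minsk]
Visit Dakar → queue [Lima, Kyoto, Sofia, Quito, Seoul, Minsk]
Visit Lima → queue [Kyoto, Sofia, Quito, Seoul, Minsk]
Visit Kyoto → queue [Sofia, Quito, Seoul, Minsk]
Visit Sofia → queue [Quito, Seoul, Minsk]
Visit Quito → queue [Seoul, Minsk]
Visit Seoul → queue [Minsk]
Visit Minsk → queue []

Visit order: Riga, Bern, Bogota, Dubai, Lagos, Oslo, Doha, Milan, Perth, Porto, Rabat, Cairo, Dakar, Lima, Kyoto, Sofia, Quito, Seoul, Minsk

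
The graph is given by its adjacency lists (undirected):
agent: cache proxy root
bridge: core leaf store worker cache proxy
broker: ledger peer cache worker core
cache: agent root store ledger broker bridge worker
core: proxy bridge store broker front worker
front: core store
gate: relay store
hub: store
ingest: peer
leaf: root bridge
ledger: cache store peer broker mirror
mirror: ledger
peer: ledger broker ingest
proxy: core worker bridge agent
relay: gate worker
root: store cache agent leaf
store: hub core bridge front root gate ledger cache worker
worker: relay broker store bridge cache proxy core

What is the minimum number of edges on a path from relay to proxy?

2

Level 0: relay
Level 1: gate, worker
Level 2: bridge, broker, cache, core, proxy, store
Level 3: agent, front, hub, leaf, ledger, peer, root
Level 4: ingest, mirror
proxy first appears at level 2.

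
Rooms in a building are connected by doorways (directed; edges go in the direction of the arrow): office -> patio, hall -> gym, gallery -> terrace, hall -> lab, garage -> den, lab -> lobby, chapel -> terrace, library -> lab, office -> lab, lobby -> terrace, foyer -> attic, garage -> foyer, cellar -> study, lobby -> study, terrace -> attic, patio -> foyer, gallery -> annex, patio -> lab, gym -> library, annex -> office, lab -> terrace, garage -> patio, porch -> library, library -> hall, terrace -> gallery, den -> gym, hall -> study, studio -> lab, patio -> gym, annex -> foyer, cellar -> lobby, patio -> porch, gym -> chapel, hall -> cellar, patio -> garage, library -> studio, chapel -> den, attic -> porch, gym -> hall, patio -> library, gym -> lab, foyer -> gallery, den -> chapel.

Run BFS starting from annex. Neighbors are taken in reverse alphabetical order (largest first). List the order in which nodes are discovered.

annex, office, foyer, patio, lab, gallery, attic, porch, library, gym, garage, terrace, lobby, studio, hall, chapel, den, study, cellar

Visit annex; enqueue office, foyer → queue [office, foyer]
Visit office; enqueue patio, lab → queue [foyer, patio, lab]
Visit foyer; enqueue gallery, attic → queue [patio, lab, gallery, attic]
Visit patio; enqueue porch, library, gym, garage → queue [lab, gallery, attic, porch, library, gym, garage]
Visit lab; enqueue terrace, lobby → queue [gallery, attic, porch, library, gym, garage, terrace, lobby]
Visit gallery → queue [attic, porch, library, gym, garage, terrace, lobby]
Visit attic → queue [porch, library, gym, garage, terrace, lobby]
Visit porch → queue [library, gym, garage, terrace, lobby]
Visit library; enqueue studio, hall → queue [gym, garage, terrace, lobby, studio, hall]
Visit gym; enqueue chapel → queue [garage, terrace, lobby, studio, hall, chapel]
Visit garage; enqueue den → queue [terrace, lobby, studio, hall, chapel, den]
Visit terrace → queue [lobby, studio, hall, chapel, den]
Visit lobby; enqueue study → queue [studio, hall, chapel, den, study]
Visit studio → queue [hall, chapel, den, study]
Visit hall; enqueue cellar → queue [chapel, den, study, cellar]
Visit chapel → queue [den, study, cellar]
Visit den → queue [study, cellar]
Visit study → queue [cellar]
Visit cellar → queue []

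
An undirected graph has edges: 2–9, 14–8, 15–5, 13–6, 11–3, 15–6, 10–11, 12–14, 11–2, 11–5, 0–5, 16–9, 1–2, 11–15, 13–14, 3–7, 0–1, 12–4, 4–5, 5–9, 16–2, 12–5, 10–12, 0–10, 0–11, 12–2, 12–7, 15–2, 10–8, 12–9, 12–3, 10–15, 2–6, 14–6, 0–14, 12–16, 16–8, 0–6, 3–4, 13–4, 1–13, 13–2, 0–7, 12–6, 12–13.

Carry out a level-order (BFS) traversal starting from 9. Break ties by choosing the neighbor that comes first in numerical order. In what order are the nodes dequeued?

9, 2, 5, 12, 16, 1, 6, 11, 13, 15, 0, 4, 3, 7, 10, 14, 8

Visit 9; enqueue 2, 5, 12, 16 → queue [2, 5, 12, 16]
Visit 2; enqueue 1, 6, 11, 13, 15 → queue [5, 12, 16, 1, 6, 11, 13, 15]
Visit 5; enqueue 0, 4 → queue [12, 16, 1, 6, 11, 13, 15, 0, 4]
Visit 12; enqueue 3, 7, 10, 14 → queue [16, 1, 6, 11, 13, 15, 0, 4, 3, 7, 10, 14]
Visit 16; enqueue 8 → queue [1, 6, 11, 13, 15, 0, 4, 3, 7, 10, 14, 8]
Visit 1 → queue [6, 11, 13, 15, 0, 4, 3, 7, 10, 14, 8]
Visit 6 → queue [11, 13, 15, 0, 4, 3, 7, 10, 14, 8]
Visit 11 → queue [13, 15, 0, 4, 3, 7, 10, 14, 8]
Visit 13 → queue [15, 0, 4, 3, 7, 10, 14, 8]
Visit 15 → queue [0, 4, 3, 7, 10, 14, 8]
Visit 0 → queue [4, 3, 7, 10, 14, 8]
Visit 4 → queue [3, 7, 10, 14, 8]
Visit 3 → queue [7, 10, 14, 8]
Visit 7 → queue [10, 14, 8]
Visit 10 → queue [14, 8]
Visit 14 → queue [8]
Visit 8 → queue []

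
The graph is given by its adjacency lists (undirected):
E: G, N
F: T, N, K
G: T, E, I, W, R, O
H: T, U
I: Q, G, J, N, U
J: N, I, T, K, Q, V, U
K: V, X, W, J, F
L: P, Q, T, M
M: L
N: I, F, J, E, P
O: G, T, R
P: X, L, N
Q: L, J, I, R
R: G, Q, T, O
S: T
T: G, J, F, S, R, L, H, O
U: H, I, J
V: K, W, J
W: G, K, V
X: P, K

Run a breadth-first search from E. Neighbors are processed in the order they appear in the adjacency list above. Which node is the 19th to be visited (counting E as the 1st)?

Visit E; enqueue G, N → queue [G, N]
Visit G; enqueue T, I, W, R, O → queue [N, T, I, W, R, O]
Visit N; enqueue F, J, P → queue [T, I, W, R, O, F, J, P]
Visit T; enqueue S, L, H → queue [I, W, R, O, F, J, P, S, L, H]
Visit I; enqueue Q, U → queue [W, R, O, F, J, P, S, L, H, Q, U]
Visit W; enqueue K, V → queue [R, O, F, J, P, S, L, H, Q, U, K, V]
Visit R → queue [O, F, J, P, S, L, H, Q, U, K, V]
Visit O → queue [F, J, P, S, L, H, Q, U, K, V]
Visit F → queue [J, P, S, L, H, Q, U, K, V]
Visit J → queue [P, S, L, H, Q, U, K, V]
Visit P; enqueue X → queue [S, L, H, Q, U, K, V, X]
Visit S → queue [L, H, Q, U, K, V, X]
Visit L; enqueue M → queue [H, Q, U, K, V, X, M]
Visit H → queue [Q, U, K, V, X, M]
Visit Q → queue [U, K, V, X, M]
Visit U → queue [K, V, X, M]
Visit K → queue [V, X, M]
Visit V → queue [X, M]
Visit X → queue [M]
Visit M → queue []

Visit order: E, G, N, T, I, W, R, O, F, J, P, S, L, H, Q, U, K, V, X, M

X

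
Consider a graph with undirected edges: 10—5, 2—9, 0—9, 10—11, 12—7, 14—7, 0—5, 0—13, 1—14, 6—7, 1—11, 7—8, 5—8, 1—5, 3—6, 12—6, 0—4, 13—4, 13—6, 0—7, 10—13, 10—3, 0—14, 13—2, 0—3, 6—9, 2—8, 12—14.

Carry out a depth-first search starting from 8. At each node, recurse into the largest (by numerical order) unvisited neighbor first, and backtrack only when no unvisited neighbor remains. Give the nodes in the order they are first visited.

8 → 7 → 14 → 12 → 6 → 13 → 10 → 11 → 1 → 5 → 0 → 9 → 2 → 4 → 3

Visit 8
8 → 7
7 → 14
14 → 12
12 → 6
6 → 13
13 → 10
10 → 11
11 → 1
1 → 5
5 → 0
0 → 9
9 → 2
0 → 4
0 → 3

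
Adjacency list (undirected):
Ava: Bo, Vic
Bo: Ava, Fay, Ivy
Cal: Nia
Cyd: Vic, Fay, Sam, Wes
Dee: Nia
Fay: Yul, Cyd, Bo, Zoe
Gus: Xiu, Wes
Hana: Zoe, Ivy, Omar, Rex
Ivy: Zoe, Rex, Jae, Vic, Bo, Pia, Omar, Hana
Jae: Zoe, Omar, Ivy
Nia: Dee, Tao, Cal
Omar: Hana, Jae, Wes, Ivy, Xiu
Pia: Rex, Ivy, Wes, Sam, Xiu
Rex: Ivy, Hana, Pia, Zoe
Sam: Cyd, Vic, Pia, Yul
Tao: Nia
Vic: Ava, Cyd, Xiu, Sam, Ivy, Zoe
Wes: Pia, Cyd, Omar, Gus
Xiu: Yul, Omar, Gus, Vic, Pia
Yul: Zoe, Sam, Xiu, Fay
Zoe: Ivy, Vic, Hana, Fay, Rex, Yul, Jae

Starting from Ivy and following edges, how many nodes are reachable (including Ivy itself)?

BFS from Ivy visits: Ivy, Bo, Hana, Jae, Omar, Pia, Rex, Vic, Zoe, Ava, Fay, Wes, Xiu, Sam, Cyd, Yul, Gus
Reachable nodes: 17 of 21 total.

17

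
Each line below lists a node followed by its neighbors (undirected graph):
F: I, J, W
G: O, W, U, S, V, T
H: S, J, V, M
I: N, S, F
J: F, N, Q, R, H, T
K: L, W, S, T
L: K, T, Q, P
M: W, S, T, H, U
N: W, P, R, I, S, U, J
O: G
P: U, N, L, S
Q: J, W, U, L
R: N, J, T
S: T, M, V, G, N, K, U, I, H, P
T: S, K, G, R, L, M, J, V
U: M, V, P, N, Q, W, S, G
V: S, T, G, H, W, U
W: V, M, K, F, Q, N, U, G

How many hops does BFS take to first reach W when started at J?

Level 0: J
Level 1: F, H, N, Q, R, T
Level 2: G, I, K, L, M, P, S, U, V, W
Level 3: O
W first appears at level 2.

2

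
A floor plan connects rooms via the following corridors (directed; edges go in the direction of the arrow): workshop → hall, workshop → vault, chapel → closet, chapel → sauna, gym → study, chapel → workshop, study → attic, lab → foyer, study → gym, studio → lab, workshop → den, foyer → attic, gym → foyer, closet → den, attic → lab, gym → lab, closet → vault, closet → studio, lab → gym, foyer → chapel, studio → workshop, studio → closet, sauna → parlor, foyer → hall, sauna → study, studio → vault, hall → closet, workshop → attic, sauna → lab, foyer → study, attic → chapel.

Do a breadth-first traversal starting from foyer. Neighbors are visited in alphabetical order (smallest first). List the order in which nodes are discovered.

Visit foyer; enqueue attic, chapel, hall, study → queue [attic, chapel, hall, study]
Visit attic; enqueue lab → queue [chapel, hall, study, lab]
Visit chapel; enqueue closet, sauna, workshop → queue [hall, study, lab, closet, sauna, workshop]
Visit hall → queue [study, lab, closet, sauna, workshop]
Visit study; enqueue gym → queue [lab, closet, sauna, workshop, gym]
Visit lab → queue [closet, sauna, workshop, gym]
Visit closet; enqueue den, studio, vault → queue [sauna, workshop, gym, den, studio, vault]
Visit sauna; enqueue parlor → queue [workshop, gym, den, studio, vault, parlor]
Visit workshop → queue [gym, den, studio, vault, parlor]
Visit gym → queue [den, studio, vault, parlor]
Visit den → queue [studio, vault, parlor]
Visit studio → queue [vault, parlor]
Visit vault → queue [parlor]
Visit parlor → queue []

foyer -> attic -> chapel -> hall -> study -> lab -> closet -> sauna -> workshop -> gym -> den -> studio -> vault -> parlor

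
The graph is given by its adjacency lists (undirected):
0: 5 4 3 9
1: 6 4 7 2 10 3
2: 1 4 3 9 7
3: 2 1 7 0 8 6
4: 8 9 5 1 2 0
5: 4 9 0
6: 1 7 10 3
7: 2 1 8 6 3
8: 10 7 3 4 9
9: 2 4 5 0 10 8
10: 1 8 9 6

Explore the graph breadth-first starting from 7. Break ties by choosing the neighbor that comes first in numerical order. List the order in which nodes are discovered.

Visit 7; enqueue 1, 2, 3, 6, 8 → queue [1, 2, 3, 6, 8]
Visit 1; enqueue 4, 10 → queue [2, 3, 6, 8, 4, 10]
Visit 2; enqueue 9 → queue [3, 6, 8, 4, 10, 9]
Visit 3; enqueue 0 → queue [6, 8, 4, 10, 9, 0]
Visit 6 → queue [8, 4, 10, 9, 0]
Visit 8 → queue [4, 10, 9, 0]
Visit 4; enqueue 5 → queue [10, 9, 0, 5]
Visit 10 → queue [9, 0, 5]
Visit 9 → queue [0, 5]
Visit 0 → queue [5]
Visit 5 → queue []

7 -> 1 -> 2 -> 3 -> 6 -> 8 -> 4 -> 10 -> 9 -> 0 -> 5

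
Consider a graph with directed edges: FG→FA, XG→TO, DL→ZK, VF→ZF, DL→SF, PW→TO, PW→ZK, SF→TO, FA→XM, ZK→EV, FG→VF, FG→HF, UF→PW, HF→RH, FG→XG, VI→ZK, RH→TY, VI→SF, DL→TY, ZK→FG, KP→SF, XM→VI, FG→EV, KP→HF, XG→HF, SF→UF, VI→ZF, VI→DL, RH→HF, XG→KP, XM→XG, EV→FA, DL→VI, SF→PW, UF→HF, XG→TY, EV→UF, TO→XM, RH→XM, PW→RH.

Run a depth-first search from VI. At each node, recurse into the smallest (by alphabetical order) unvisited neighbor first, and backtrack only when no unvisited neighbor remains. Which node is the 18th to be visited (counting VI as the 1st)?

Visit VI
VI → DL
DL → SF
SF → PW
PW → RH
RH → HF
RH → TY
RH → XM
XM → XG
XG → KP
XG → TO
PW → ZK
ZK → EV
EV → FA
EV → UF
ZK → FG
FG → VF
VF → ZF

Visit order: VI, DL, SF, PW, RH, HF, TY, XM, XG, KP, TO, ZK, EV, FA, UF, FG, VF, ZF

ZF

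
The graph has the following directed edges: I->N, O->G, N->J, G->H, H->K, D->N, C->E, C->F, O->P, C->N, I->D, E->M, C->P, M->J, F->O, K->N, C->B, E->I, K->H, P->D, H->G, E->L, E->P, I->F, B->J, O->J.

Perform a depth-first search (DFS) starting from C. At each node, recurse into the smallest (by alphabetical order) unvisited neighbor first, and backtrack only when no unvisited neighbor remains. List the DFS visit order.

Visit C
C → B
B → J
C → E
E → I
I → D
D → N
I → F
F → O
O → G
G → H
H → K
O → P
E → L
E → M

C, B, J, E, I, D, N, F, O, G, H, K, P, L, M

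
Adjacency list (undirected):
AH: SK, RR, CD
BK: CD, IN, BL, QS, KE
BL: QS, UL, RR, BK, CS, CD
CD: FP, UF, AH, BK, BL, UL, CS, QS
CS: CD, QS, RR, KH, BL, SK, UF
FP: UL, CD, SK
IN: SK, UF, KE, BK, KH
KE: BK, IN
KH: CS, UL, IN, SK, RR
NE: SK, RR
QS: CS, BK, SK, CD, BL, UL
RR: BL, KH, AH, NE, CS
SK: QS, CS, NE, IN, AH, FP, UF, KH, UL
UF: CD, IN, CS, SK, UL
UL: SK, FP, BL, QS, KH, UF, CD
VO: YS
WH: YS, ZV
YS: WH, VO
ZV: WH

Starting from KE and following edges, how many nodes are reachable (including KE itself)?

BFS from KE visits: KE, IN, BK, UF, SK, KH, QS, CD, BL, UL, CS, NE, FP, AH, RR
Reachable nodes: 15 of 19 total.

15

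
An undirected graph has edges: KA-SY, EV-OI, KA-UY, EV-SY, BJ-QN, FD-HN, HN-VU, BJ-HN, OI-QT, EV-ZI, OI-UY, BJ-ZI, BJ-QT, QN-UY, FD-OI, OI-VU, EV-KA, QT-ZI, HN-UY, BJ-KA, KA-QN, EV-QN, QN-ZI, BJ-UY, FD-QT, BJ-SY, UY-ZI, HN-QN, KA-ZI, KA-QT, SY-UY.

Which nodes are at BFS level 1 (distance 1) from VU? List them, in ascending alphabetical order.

HN, OI

Level 0: VU
Level 1: HN, OI
Level 2: BJ, EV, FD, QN, QT, UY
Level 3: KA, SY, ZI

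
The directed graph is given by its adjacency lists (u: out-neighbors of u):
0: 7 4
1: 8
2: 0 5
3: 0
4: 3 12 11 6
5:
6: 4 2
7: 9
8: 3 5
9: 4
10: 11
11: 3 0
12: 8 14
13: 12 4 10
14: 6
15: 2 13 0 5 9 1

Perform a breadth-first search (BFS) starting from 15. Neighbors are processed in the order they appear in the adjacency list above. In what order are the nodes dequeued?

15 → 2 → 13 → 0 → 5 → 9 → 1 → 12 → 4 → 10 → 7 → 8 → 14 → 3 → 11 → 6

Visit 15; enqueue 2, 13, 0, 5, 9, 1 → queue [2, 13, 0, 5, 9, 1]
Visit 2 → queue [13, 0, 5, 9, 1]
Visit 13; enqueue 12, 4, 10 → queue [0, 5, 9, 1, 12, 4, 10]
Visit 0; enqueue 7 → queue [5, 9, 1, 12, 4, 10, 7]
Visit 5 → queue [9, 1, 12, 4, 10, 7]
Visit 9 → queue [1, 12, 4, 10, 7]
Visit 1; enqueue 8 → queue [12, 4, 10, 7, 8]
Visit 12; enqueue 14 → queue [4, 10, 7, 8, 14]
Visit 4; enqueue 3, 11, 6 → queue [10, 7, 8, 14, 3, 11, 6]
Visit 10 → queue [7, 8, 14, 3, 11, 6]
Visit 7 → queue [8, 14, 3, 11, 6]
Visit 8 → queue [14, 3, 11, 6]
Visit 14 → queue [3, 11, 6]
Visit 3 → queue [11, 6]
Visit 11 → queue [6]
Visit 6 → queue []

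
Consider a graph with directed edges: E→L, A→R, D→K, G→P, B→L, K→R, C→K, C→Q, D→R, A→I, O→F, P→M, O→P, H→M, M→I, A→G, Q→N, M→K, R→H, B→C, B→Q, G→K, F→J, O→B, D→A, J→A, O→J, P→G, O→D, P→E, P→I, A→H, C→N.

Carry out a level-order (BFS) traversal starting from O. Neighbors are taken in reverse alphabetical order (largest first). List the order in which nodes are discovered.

Visit O; enqueue P, J, F, D, B → queue [P, J, F, D, B]
Visit P; enqueue M, I, G, E → queue [J, F, D, B, M, I, G, E]
Visit J; enqueue A → queue [F, D, B, M, I, G, E, A]
Visit F → queue [D, B, M, I, G, E, A]
Visit D; enqueue R, K → queue [B, M, I, G, E, A, R, K]
Visit B; enqueue Q, L, C → queue [M, I, G, E, A, R, K, Q, L, C]
Visit M → queue [I, G, E, A, R, K, Q, L, C]
Visit I → queue [G, E, A, R, K, Q, L, C]
Visit G → queue [E, A, R, K, Q, L, C]
Visit E → queue [A, R, K, Q, L, C]
Visit A; enqueue H → queue [R, K, Q, L, C, H]
Visit R → queue [K, Q, L, C, H]
Visit K → queue [Q, L, C, H]
Visit Q; enqueue N → queue [L, C, H, N]
Visit L → queue [C, H, N]
Visit C → queue [H, N]
Visit H → queue [N]
Visit N → queue []

O P J F D B M I G E A R K Q L C H N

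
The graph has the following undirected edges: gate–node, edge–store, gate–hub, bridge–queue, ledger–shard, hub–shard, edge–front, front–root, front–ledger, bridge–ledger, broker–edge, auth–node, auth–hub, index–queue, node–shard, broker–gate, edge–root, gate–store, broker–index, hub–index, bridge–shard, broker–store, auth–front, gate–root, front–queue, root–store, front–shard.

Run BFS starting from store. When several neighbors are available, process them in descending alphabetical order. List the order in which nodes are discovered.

store → root → gate → edge → broker → front → node → hub → index → shard → queue → ledger → auth → bridge

Visit store; enqueue root, gate, edge, broker → queue [root, gate, edge, broker]
Visit root; enqueue front → queue [gate, edge, broker, front]
Visit gate; enqueue node, hub → queue [edge, broker, front, node, hub]
Visit edge → queue [broker, front, node, hub]
Visit broker; enqueue index → queue [front, node, hub, index]
Visit front; enqueue shard, queue, ledger, auth → queue [node, hub, index, shard, queue, ledger, auth]
Visit node → queue [hub, index, shard, queue, ledger, auth]
Visit hub → queue [index, shard, queue, ledger, auth]
Visit index → queue [shard, queue, ledger, auth]
Visit shard; enqueue bridge → queue [queue, ledger, auth, bridge]
Visit queue → queue [ledger, auth, bridge]
Visit ledger → queue [auth, bridge]
Visit auth → queue [bridge]
Visit bridge → queue []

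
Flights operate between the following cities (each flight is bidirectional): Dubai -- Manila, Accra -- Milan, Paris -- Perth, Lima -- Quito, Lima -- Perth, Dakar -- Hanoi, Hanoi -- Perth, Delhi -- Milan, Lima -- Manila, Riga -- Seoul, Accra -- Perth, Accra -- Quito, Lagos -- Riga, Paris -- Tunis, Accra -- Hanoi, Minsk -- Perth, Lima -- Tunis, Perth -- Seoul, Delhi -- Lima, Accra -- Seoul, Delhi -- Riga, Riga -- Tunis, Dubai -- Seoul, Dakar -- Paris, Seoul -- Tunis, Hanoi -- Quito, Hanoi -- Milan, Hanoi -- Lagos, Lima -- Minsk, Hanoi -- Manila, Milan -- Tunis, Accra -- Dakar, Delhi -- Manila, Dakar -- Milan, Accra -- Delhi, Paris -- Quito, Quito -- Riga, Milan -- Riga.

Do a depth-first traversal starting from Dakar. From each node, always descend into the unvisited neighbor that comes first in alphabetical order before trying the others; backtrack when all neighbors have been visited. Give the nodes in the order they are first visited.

Dakar, Accra, Delhi, Lima, Manila, Dubai, Seoul, Perth, Hanoi, Lagos, Riga, Milan, Tunis, Paris, Quito, Minsk

Visit Dakar
Dakar → Accra
Accra → Delhi
Delhi → Lima
Lima → Manila
Manila → Dubai
Dubai → Seoul
Seoul → Perth
Perth → Hanoi
Hanoi → Lagos
Lagos → Riga
Riga → Milan
Milan → Tunis
Tunis → Paris
Paris → Quito
Perth → Minsk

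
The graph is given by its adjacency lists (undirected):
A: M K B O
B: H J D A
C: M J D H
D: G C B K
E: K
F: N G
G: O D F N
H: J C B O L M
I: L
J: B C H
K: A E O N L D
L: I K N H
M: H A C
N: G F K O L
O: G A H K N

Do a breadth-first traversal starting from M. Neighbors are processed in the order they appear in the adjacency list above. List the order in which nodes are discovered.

Visit M; enqueue H, A, C → queue [H, A, C]
Visit H; enqueue J, B, O, L → queue [A, C, J, B, O, L]
Visit A; enqueue K → queue [C, J, B, O, L, K]
Visit C; enqueue D → queue [J, B, O, L, K, D]
Visit J → queue [B, O, L, K, D]
Visit B → queue [O, L, K, D]
Visit O; enqueue G, N → queue [L, K, D, G, N]
Visit L; enqueue I → queue [K, D, G, N, I]
Visit K; enqueue E → queue [D, G, N, I, E]
Visit D → queue [G, N, I, E]
Visit G; enqueue F → queue [N, I, E, F]
Visit N → queue [I, E, F]
Visit I → queue [E, F]
Visit E → queue [F]
Visit F → queue []

M → H → A → C → J → B → O → L → K → D → G → N → I → E → F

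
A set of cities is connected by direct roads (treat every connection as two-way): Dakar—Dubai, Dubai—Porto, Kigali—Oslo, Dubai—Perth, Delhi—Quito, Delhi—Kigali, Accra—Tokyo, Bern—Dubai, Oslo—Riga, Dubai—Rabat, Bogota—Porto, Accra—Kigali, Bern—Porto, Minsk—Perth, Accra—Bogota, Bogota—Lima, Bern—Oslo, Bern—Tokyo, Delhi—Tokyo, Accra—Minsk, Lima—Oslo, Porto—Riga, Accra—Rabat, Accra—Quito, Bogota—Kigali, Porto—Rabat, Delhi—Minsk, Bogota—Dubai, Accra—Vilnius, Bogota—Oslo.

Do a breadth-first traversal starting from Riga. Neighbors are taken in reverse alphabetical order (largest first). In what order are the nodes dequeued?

Visit Riga; enqueue Porto, Oslo → queue [Porto, Oslo]
Visit Porto; enqueue Rabat, Dubai, Bogota, Bern → queue [Oslo, Rabat, Dubai, Bogota, Bern]
Visit Oslo; enqueue Lima, Kigali → queue [Rabat, Dubai, Bogota, Bern, Lima, Kigali]
Visit Rabat; enqueue Accra → queue [Dubai, Bogota, Bern, Lima, Kigali, Accra]
Visit Dubai; enqueue Perth, Dakar → queue [Bogota, Bern, Lima, Kigali, Accra, Perth, Dakar]
Visit Bogota → queue [Bern, Lima, Kigali, Accra, Perth, Dakar]
Visit Bern; enqueue Tokyo → queue [Lima, Kigali, Accra, Perth, Dakar, Tokyo]
Visit Lima → queue [Kigali, Accra, Perth, Dakar, Tokyo]
Visit Kigali; enqueue Delhi → queue [Accra, Perth, Dakar, Tokyo, Delhi]
Visit Accra; enqueue Vilnius, Quito, Minsk → queue [Perth, Dakar, Tokyo, Delhi, Vilnius, Quito, Minsk]
Visit Perth → queue [Dakar, Tokyo, Delhi, Vilnius, Quito, Minsk]
Visit Dakar → queue [Tokyo, Delhi, Vilnius, Quito, Minsk]
Visit Tokyo → queue [Delhi, Vilnius, Quito, Minsk]
Visit Delhi → queue [Vilnius, Quito, Minsk]
Visit Vilnius → queue [Quito, Minsk]
Visit Quito → queue [Minsk]
Visit Minsk → queue []

Riga, Porto, Oslo, Rabat, Dubai, Bogota, Bern, Lima, Kigali, Accra, Perth, Dakar, Tokyo, Delhi, Vilnius, Quito, Minsk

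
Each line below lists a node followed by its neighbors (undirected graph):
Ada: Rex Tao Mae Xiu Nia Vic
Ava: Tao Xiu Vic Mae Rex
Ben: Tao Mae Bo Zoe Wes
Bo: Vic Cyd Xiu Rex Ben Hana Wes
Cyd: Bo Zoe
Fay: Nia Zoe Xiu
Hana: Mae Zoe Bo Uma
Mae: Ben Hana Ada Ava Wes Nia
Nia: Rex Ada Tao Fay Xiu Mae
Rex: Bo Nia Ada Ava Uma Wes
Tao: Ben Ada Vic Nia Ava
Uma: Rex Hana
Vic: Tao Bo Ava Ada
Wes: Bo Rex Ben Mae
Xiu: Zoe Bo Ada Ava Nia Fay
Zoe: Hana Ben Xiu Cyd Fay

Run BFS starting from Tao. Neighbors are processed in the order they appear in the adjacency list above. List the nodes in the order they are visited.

Tao, Ben, Ada, Vic, Nia, Ava, Mae, Bo, Zoe, Wes, Rex, Xiu, Fay, Hana, Cyd, Uma

Visit Tao; enqueue Ben, Ada, Vic, Nia, Ava → queue [Ben, Ada, Vic, Nia, Ava]
Visit Ben; enqueue Mae, Bo, Zoe, Wes → queue [Ada, Vic, Nia, Ava, Mae, Bo, Zoe, Wes]
Visit Ada; enqueue Rex, Xiu → queue [Vic, Nia, Ava, Mae, Bo, Zoe, Wes, Rex, Xiu]
Visit Vic → queue [Nia, Ava, Mae, Bo, Zoe, Wes, Rex, Xiu]
Visit Nia; enqueue Fay → queue [Ava, Mae, Bo, Zoe, Wes, Rex, Xiu, Fay]
Visit Ava → queue [Mae, Bo, Zoe, Wes, Rex, Xiu, Fay]
Visit Mae; enqueue Hana → queue [Bo, Zoe, Wes, Rex, Xiu, Fay, Hana]
Visit Bo; enqueue Cyd → queue [Zoe, Wes, Rex, Xiu, Fay, Hana, Cyd]
Visit Zoe → queue [Wes, Rex, Xiu, Fay, Hana, Cyd]
Visit Wes → queue [Rex, Xiu, Fay, Hana, Cyd]
Visit Rex; enqueue Uma → queue [Xiu, Fay, Hana, Cyd, Uma]
Visit Xiu → queue [Fay, Hana, Cyd, Uma]
Visit Fay → queue [Hana, Cyd, Uma]
Visit Hana → queue [Cyd, Uma]
Visit Cyd → queue [Uma]
Visit Uma → queue []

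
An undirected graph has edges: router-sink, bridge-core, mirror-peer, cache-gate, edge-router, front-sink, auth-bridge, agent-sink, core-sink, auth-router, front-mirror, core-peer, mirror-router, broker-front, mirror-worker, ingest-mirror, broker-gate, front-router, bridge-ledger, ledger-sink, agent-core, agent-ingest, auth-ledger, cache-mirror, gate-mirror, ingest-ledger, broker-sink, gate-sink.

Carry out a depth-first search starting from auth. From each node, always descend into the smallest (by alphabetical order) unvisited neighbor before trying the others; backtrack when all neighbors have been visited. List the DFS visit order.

Visit auth
auth → bridge
bridge → core
core → agent
agent → ingest
ingest → ledger
ledger → sink
sink → broker
broker → front
front → mirror
mirror → cache
cache → gate
mirror → peer
mirror → router
router → edge
mirror → worker

auth -> bridge -> core -> agent -> ingest -> ledger -> sink -> broker -> front -> mirror -> cache -> gate -> peer -> router -> edge -> worker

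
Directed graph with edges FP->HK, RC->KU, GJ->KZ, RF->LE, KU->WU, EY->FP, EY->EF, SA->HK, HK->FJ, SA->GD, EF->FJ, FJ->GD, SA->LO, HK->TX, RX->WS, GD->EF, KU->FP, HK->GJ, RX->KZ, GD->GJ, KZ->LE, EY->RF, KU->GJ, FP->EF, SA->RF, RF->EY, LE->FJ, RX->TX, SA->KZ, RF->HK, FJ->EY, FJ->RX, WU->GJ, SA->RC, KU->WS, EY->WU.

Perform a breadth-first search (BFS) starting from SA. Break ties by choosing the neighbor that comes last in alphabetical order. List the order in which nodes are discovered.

Visit SA; enqueue RF, RC, LO, KZ, HK, GD → queue [RF, RC, LO, KZ, HK, GD]
Visit RF; enqueue LE, EY → queue [RC, LO, KZ, HK, GD, LE, EY]
Visit RC; enqueue KU → queue [LO, KZ, HK, GD, LE, EY, KU]
Visit LO → queue [KZ, HK, GD, LE, EY, KU]
Visit KZ → queue [HK, GD, LE, EY, KU]
Visit HK; enqueue TX, GJ, FJ → queue [GD, LE, EY, KU, TX, GJ, FJ]
Visit GD; enqueue EF → queue [LE, EY, KU, TX, GJ, FJ, EF]
Visit LE → queue [EY, KU, TX, GJ, FJ, EF]
Visit EY; enqueue WU, FP → queue [KU, TX, GJ, FJ, EF, WU, FP]
Visit KU; enqueue WS → queue [TX, GJ, FJ, EF, WU, FP, WS]
Visit TX → queue [GJ, FJ, EF, WU, FP, WS]
Visit GJ → queue [FJ, EF, WU, FP, WS]
Visit FJ; enqueue RX → queue [EF, WU, FP, WS, RX]
Visit EF → queue [WU, FP, WS, RX]
Visit WU → queue [FP, WS, RX]
Visit FP → queue [WS, RX]
Visit WS → queue [RX]
Visit RX → queue []

SA → RF → RC → LO → KZ → HK → GD → LE → EY → KU → TX → GJ → FJ → EF → WU → FP → WS → RX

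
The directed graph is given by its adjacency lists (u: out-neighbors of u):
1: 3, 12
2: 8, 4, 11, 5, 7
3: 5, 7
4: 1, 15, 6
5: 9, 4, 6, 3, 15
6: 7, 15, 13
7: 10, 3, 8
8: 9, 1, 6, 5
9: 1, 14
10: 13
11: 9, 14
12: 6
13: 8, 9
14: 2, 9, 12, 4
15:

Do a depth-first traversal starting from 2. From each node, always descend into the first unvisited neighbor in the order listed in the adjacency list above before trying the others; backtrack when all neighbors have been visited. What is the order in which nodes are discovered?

2 → 8 → 9 → 1 → 3 → 5 → 4 → 15 → 6 → 7 → 10 → 13 → 12 → 14 → 11

Visit 2
2 → 8
8 → 9
9 → 1
1 → 3
3 → 5
5 → 4
4 → 15
4 → 6
6 → 7
7 → 10
10 → 13
1 → 12
9 → 14
2 → 11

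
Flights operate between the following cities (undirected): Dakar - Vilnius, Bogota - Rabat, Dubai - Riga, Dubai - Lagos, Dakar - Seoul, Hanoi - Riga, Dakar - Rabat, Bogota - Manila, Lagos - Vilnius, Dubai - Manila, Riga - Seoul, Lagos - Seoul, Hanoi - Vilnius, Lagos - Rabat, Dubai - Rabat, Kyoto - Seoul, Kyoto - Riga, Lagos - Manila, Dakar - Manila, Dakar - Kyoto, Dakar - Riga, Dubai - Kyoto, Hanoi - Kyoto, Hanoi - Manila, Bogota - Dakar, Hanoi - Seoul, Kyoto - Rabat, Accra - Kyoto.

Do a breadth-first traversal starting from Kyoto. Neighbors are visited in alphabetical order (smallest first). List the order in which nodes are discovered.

Kyoto → Accra → Dakar → Dubai → Hanoi → Rabat → Riga → Seoul → Bogota → Manila → Vilnius → Lagos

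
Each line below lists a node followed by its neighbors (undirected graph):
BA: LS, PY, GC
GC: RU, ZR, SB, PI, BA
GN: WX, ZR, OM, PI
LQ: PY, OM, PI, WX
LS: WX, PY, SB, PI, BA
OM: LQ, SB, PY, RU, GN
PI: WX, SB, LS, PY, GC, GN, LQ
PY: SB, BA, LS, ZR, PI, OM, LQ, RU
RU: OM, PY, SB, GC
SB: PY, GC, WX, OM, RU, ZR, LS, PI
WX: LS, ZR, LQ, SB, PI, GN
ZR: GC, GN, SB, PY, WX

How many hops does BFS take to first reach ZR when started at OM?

Level 0: OM
Level 1: GN, LQ, PY, RU, SB
Level 2: BA, GC, LS, PI, WX, ZR
ZR first appears at level 2.

2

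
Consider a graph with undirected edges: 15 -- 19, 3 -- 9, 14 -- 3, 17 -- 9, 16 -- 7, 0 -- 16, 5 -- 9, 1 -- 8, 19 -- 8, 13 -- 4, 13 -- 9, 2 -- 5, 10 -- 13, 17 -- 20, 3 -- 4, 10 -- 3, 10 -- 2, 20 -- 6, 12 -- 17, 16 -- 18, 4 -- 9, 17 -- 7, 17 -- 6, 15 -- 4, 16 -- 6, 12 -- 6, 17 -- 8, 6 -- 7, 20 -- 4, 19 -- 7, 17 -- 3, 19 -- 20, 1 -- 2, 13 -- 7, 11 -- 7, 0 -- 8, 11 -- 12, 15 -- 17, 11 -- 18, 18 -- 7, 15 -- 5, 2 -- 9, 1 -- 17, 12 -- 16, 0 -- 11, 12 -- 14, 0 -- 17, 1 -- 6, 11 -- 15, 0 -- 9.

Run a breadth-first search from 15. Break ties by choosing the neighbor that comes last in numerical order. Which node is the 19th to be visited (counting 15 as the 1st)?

16

Visit 15; enqueue 19, 17, 11, 5, 4 → queue [19, 17, 11, 5, 4]
Visit 19; enqueue 20, 8, 7 → queue [17, 11, 5, 4, 20, 8, 7]
Visit 17; enqueue 12, 9, 6, 3, 1, 0 → queue [11, 5, 4, 20, 8, 7, 12, 9, 6, 3, 1, 0]
Visit 11; enqueue 18 → queue [5, 4, 20, 8, 7, 12, 9, 6, 3, 1, 0, 18]
Visit 5; enqueue 2 → queue [4, 20, 8, 7, 12, 9, 6, 3, 1, 0, 18, 2]
Visit 4; enqueue 13 → queue [20, 8, 7, 12, 9, 6, 3, 1, 0, 18, 2, 13]
Visit 20 → queue [8, 7, 12, 9, 6, 3, 1, 0, 18, 2, 13]
Visit 8 → queue [7, 12, 9, 6, 3, 1, 0, 18, 2, 13]
Visit 7; enqueue 16 → queue [12, 9, 6, 3, 1, 0, 18, 2, 13, 16]
Visit 12; enqueue 14 → queue [9, 6, 3, 1, 0, 18, 2, 13, 16, 14]
Visit 9 → queue [6, 3, 1, 0, 18, 2, 13, 16, 14]
Visit 6 → queue [3, 1, 0, 18, 2, 13, 16, 14]
Visit 3; enqueue 10 → queue [1, 0, 18, 2, 13, 16, 14, 10]
Visit 1 → queue [0, 18, 2, 13, 16, 14, 10]
Visit 0 → queue [18, 2, 13, 16, 14, 10]
Visit 18 → queue [2, 13, 16, 14, 10]
Visit 2 → queue [13, 16, 14, 10]
Visit 13 → queue [16, 14, 10]
Visit 16 → queue [14, 10]
Visit 14 → queue [10]
Visit 10 → queue []

Visit order: 15, 19, 17, 11, 5, 4, 20, 8, 7, 12, 9, 6, 3, 1, 0, 18, 2, 13, 16, 14, 10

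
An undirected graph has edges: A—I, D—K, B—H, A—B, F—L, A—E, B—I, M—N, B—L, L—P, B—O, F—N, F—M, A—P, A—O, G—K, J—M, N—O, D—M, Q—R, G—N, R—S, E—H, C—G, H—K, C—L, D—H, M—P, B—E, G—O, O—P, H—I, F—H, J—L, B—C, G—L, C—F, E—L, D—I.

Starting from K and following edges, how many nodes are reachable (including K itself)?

16

BFS from K visits: K, H, G, D, I, F, E, B, O, N, L, C, M, A, P, J
Reachable nodes: 16 of 19 total.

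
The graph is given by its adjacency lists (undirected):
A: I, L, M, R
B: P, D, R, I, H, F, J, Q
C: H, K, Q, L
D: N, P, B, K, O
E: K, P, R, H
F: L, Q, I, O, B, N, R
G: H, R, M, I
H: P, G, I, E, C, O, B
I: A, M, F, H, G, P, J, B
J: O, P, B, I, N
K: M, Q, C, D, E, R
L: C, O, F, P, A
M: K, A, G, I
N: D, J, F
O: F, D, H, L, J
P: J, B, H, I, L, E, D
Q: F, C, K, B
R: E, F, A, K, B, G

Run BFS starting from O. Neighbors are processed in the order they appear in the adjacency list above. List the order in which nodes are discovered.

Visit O; enqueue F, D, H, L, J → queue [F, D, H, L, J]
Visit F; enqueue Q, I, B, N, R → queue [D, H, L, J, Q, I, B, N, R]
Visit D; enqueue P, K → queue [H, L, J, Q, I, B, N, R, P, K]
Visit H; enqueue G, E, C → queue [L, J, Q, I, B, N, R, P, K, G, E, C]
Visit L; enqueue A → queue [J, Q, I, B, N, R, P, K, G, E, C, A]
Visit J → queue [Q, I, B, N, R, P, K, G, E, C, A]
Visit Q → queue [I, B, N, R, P, K, G, E, C, A]
Visit I; enqueue M → queue [B, N, R, P, K, G, E, C, A, M]
Visit B → queue [N, R, P, K, G, E, C, A, M]
Visit N → queue [R, P, K, G, E, C, A, M]
Visit R → queue [P, K, G, E, C, A, M]
Visit P → queue [K, G, E, C, A, M]
Visit K → queue [G, E, C, A, M]
Visit G → queue [E, C, A, M]
Visit E → queue [C, A, M]
Visit C → queue [A, M]
Visit A → queue [M]
Visit M → queue []

O F D H L J Q I B N R P K G E C A M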